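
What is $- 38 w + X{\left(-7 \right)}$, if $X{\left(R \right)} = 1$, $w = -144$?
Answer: $5473$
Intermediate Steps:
$- 38 w + X{\left(-7 \right)} = \left(-38\right) \left(-144\right) + 1 = 5472 + 1 = 5473$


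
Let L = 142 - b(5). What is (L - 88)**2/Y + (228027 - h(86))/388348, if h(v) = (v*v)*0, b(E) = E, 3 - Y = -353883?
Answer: 40813993235/68715460164 ≈ 0.59396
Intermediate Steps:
Y = 353886 (Y = 3 - 1*(-353883) = 3 + 353883 = 353886)
h(v) = 0 (h(v) = v**2*0 = 0)
L = 137 (L = 142 - 1*5 = 142 - 5 = 137)
(L - 88)**2/Y + (228027 - h(86))/388348 = (137 - 88)**2/353886 + (228027 - 1*0)/388348 = 49**2*(1/353886) + (228027 + 0)*(1/388348) = 2401*(1/353886) + 228027*(1/388348) = 2401/353886 + 228027/388348 = 40813993235/68715460164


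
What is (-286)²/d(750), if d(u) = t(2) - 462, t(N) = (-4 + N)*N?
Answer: -40898/233 ≈ -175.53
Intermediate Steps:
t(N) = N*(-4 + N)
d(u) = -466 (d(u) = 2*(-4 + 2) - 462 = 2*(-2) - 462 = -4 - 462 = -466)
(-286)²/d(750) = (-286)²/(-466) = 81796*(-1/466) = -40898/233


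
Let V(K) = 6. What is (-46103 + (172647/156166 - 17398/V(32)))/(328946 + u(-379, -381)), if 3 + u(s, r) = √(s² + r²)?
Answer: -66828215289557/448610502221262 + 22957133387*√288802/50692986751002606 ≈ -0.14872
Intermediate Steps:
u(s, r) = -3 + √(r² + s²) (u(s, r) = -3 + √(s² + r²) = -3 + √(r² + s²))
(-46103 + (172647/156166 - 17398/V(32)))/(328946 + u(-379, -381)) = (-46103 + (172647/156166 - 17398/6))/(328946 + (-3 + √((-381)² + (-379)²))) = (-46103 + (172647*(1/156166) - 17398*⅙))/(328946 + (-3 + √(145161 + 143641))) = (-46103 + (172647/156166 - 8699/3))/(328946 + (-3 + √288802)) = (-46103 - 1357970093/468498)/(328943 + √288802) = -22957133387/(468498*(328943 + √288802))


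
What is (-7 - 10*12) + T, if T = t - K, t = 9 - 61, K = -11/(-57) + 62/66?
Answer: -112943/627 ≈ -180.13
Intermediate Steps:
K = 710/627 (K = -11*(-1/57) + 62*(1/66) = 11/57 + 31/33 = 710/627 ≈ 1.1324)
t = -52
T = -33314/627 (T = -52 - 1*710/627 = -52 - 710/627 = -33314/627 ≈ -53.132)
(-7 - 10*12) + T = (-7 - 10*12) - 33314/627 = (-7 - 120) - 33314/627 = -127 - 33314/627 = -112943/627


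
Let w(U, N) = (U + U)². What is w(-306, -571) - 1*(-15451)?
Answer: 389995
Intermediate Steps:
w(U, N) = 4*U² (w(U, N) = (2*U)² = 4*U²)
w(-306, -571) - 1*(-15451) = 4*(-306)² - 1*(-15451) = 4*93636 + 15451 = 374544 + 15451 = 389995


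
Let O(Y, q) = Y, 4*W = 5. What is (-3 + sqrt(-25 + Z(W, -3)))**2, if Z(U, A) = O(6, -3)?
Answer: (3 - I*sqrt(19))**2 ≈ -10.0 - 26.153*I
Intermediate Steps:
W = 5/4 (W = (1/4)*5 = 5/4 ≈ 1.2500)
Z(U, A) = 6
(-3 + sqrt(-25 + Z(W, -3)))**2 = (-3 + sqrt(-25 + 6))**2 = (-3 + sqrt(-19))**2 = (-3 + I*sqrt(19))**2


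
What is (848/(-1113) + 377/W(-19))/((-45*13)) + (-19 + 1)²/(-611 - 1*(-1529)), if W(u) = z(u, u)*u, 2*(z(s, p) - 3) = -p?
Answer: 35410628/99201375 ≈ 0.35696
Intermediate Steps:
z(s, p) = 3 - p/2 (z(s, p) = 3 + (-p)/2 = 3 - p/2)
W(u) = u*(3 - u/2) (W(u) = (3 - u/2)*u = u*(3 - u/2))
(848/(-1113) + 377/W(-19))/((-45*13)) + (-19 + 1)²/(-611 - 1*(-1529)) = (848/(-1113) + 377/(((½)*(-19)*(6 - 1*(-19)))))/((-45*13)) + (-19 + 1)²/(-611 - 1*(-1529)) = (848*(-1/1113) + 377/(((½)*(-19)*(6 + 19))))/(-585) + (-18)²/(-611 + 1529) = (-16/21 + 377/(((½)*(-19)*25)))*(-1/585) + 324/918 = (-16/21 + 377/(-475/2))*(-1/585) + 324*(1/918) = (-16/21 + 377*(-2/475))*(-1/585) + 6/17 = (-16/21 - 754/475)*(-1/585) + 6/17 = -23434/9975*(-1/585) + 6/17 = 23434/5835375 + 6/17 = 35410628/99201375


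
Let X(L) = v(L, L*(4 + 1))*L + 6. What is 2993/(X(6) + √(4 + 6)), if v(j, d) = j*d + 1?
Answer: 1634178/596227 - 2993*√10/1192454 ≈ 2.7329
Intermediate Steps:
v(j, d) = 1 + d*j (v(j, d) = d*j + 1 = 1 + d*j)
X(L) = 6 + L*(1 + 5*L²) (X(L) = (1 + (L*(4 + 1))*L)*L + 6 = (1 + (L*5)*L)*L + 6 = (1 + (5*L)*L)*L + 6 = (1 + 5*L²)*L + 6 = L*(1 + 5*L²) + 6 = 6 + L*(1 + 5*L²))
2993/(X(6) + √(4 + 6)) = 2993/((6 + 6 + 5*6³) + √(4 + 6)) = 2993/((6 + 6 + 5*216) + √10) = 2993/((6 + 6 + 1080) + √10) = 2993/(1092 + √10)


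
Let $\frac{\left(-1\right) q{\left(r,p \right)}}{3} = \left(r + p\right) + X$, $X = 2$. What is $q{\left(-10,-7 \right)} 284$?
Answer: $12780$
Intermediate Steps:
$q{\left(r,p \right)} = -6 - 3 p - 3 r$ ($q{\left(r,p \right)} = - 3 \left(\left(r + p\right) + 2\right) = - 3 \left(\left(p + r\right) + 2\right) = - 3 \left(2 + p + r\right) = -6 - 3 p - 3 r$)
$q{\left(-10,-7 \right)} 284 = \left(-6 - -21 - -30\right) 284 = \left(-6 + 21 + 30\right) 284 = 45 \cdot 284 = 12780$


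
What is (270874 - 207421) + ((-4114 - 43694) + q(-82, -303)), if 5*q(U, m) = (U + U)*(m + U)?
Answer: 28273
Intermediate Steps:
q(U, m) = 2*U*(U + m)/5 (q(U, m) = ((U + U)*(m + U))/5 = ((2*U)*(U + m))/5 = (2*U*(U + m))/5 = 2*U*(U + m)/5)
(270874 - 207421) + ((-4114 - 43694) + q(-82, -303)) = (270874 - 207421) + ((-4114 - 43694) + (⅖)*(-82)*(-82 - 303)) = 63453 + (-47808 + (⅖)*(-82)*(-385)) = 63453 + (-47808 + 12628) = 63453 - 35180 = 28273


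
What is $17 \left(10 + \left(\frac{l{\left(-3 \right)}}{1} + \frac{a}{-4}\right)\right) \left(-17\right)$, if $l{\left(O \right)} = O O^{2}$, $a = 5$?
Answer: $\frac{21097}{4} \approx 5274.3$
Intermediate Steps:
$l{\left(O \right)} = O^{3}$
$17 \left(10 + \left(\frac{l{\left(-3 \right)}}{1} + \frac{a}{-4}\right)\right) \left(-17\right) = 17 \left(10 + \left(\frac{\left(-3\right)^{3}}{1} + \frac{5}{-4}\right)\right) \left(-17\right) = 17 \left(10 + \left(\left(-27\right) 1 + 5 \left(- \frac{1}{4}\right)\right)\right) \left(-17\right) = 17 \left(10 - \frac{113}{4}\right) \left(-17\right) = 17 \left(- \frac{73}{4}\right) \left(-17\right) = \left(- \frac{1241}{4}\right) \left(-17\right) = \frac{21097}{4}$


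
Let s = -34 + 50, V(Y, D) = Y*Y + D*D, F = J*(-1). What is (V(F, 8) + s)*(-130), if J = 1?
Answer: -10530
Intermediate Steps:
F = -1 (F = 1*(-1) = -1)
V(Y, D) = D**2 + Y**2 (V(Y, D) = Y**2 + D**2 = D**2 + Y**2)
s = 16
(V(F, 8) + s)*(-130) = ((8**2 + (-1)**2) + 16)*(-130) = ((64 + 1) + 16)*(-130) = (65 + 16)*(-130) = 81*(-130) = -10530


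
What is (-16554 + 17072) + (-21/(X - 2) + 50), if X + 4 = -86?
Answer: 52277/92 ≈ 568.23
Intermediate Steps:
X = -90 (X = -4 - 86 = -90)
(-16554 + 17072) + (-21/(X - 2) + 50) = (-16554 + 17072) + (-21/(-90 - 2) + 50) = 518 + (-21/(-92) + 50) = 518 + (-21*(-1/92) + 50) = 518 + (21/92 + 50) = 518 + 4621/92 = 52277/92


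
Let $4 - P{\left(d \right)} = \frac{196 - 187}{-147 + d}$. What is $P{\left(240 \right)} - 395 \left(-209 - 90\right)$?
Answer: $\frac{3661376}{31} \approx 1.1811 \cdot 10^{5}$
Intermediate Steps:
$P{\left(d \right)} = 4 - \frac{9}{-147 + d}$ ($P{\left(d \right)} = 4 - \frac{196 - 187}{-147 + d} = 4 - \frac{9}{-147 + d}$)
$P{\left(240 \right)} - 395 \left(-209 - 90\right) = \frac{-597 + 4 \cdot 240}{-147 + 240} - 395 \left(-209 - 90\right) = \frac{-597 + 960}{93} - -118105 = \frac{1}{93} \cdot 363 + 118105 = \frac{121}{31} + 118105 = \frac{3661376}{31}$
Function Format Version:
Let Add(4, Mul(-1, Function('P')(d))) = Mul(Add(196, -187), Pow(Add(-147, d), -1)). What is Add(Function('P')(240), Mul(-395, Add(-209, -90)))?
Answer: Rational(3661376, 31) ≈ 1.1811e+5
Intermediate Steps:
Function('P')(d) = Add(4, Mul(-9, Pow(Add(-147, d), -1))) (Function('P')(d) = Add(4, Mul(-1, Mul(Add(196, -187), Pow(Add(-147, d), -1)))) = Add(4, Mul(-1, Mul(9, Pow(Add(-147, d), -1)))) = Add(4, Mul(-9, Pow(Add(-147, d), -1))))
Add(Function('P')(240), Mul(-395, Add(-209, -90))) = Add(Mul(Pow(Add(-147, 240), -1), Add(-597, Mul(4, 240))), Mul(-395, Add(-209, -90))) = Add(Mul(Pow(93, -1), Add(-597, 960)), Mul(-395, -299)) = Add(Mul(Rational(1, 93), 363), 118105) = Add(Rational(121, 31), 118105) = Rational(3661376, 31)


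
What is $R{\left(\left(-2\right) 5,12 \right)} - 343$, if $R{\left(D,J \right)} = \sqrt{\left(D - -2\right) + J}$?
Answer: $-341$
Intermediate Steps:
$R{\left(D,J \right)} = \sqrt{2 + D + J}$ ($R{\left(D,J \right)} = \sqrt{\left(D + 2\right) + J} = \sqrt{\left(2 + D\right) + J} = \sqrt{2 + D + J}$)
$R{\left(\left(-2\right) 5,12 \right)} - 343 = \sqrt{2 - 10 + 12} - 343 = \sqrt{4} - 343 = 2 - 343 = -341$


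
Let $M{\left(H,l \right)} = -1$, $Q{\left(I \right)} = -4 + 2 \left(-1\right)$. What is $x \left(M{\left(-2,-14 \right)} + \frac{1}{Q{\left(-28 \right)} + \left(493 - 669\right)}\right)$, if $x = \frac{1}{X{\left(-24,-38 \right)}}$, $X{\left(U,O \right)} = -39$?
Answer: $\frac{61}{2366} \approx 0.025782$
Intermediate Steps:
$Q{\left(I \right)} = -6$ ($Q{\left(I \right)} = -4 - 2 = -6$)
$x = - \frac{1}{39}$ ($x = \frac{1}{-39} = - \frac{1}{39} \approx -0.025641$)
$x \left(M{\left(-2,-14 \right)} + \frac{1}{Q{\left(-28 \right)} + \left(493 - 669\right)}\right) = - \frac{-1 + \frac{1}{-6 + \left(493 - 669\right)}}{39} = - \frac{-1 + \frac{1}{-6 - 176}}{39} = - \frac{-1 + \frac{1}{-182}}{39} = - \frac{-1 - \frac{1}{182}}{39} = \left(- \frac{1}{39}\right) \left(- \frac{183}{182}\right) = \frac{61}{2366}$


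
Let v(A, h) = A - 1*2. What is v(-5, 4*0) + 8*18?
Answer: 137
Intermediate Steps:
v(A, h) = -2 + A (v(A, h) = A - 2 = -2 + A)
v(-5, 4*0) + 8*18 = (-2 - 5) + 8*18 = -7 + 144 = 137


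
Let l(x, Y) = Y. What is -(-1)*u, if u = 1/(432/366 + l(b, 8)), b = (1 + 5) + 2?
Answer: 61/560 ≈ 0.10893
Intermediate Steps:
b = 8 (b = 6 + 2 = 8)
u = 61/560 (u = 1/(432/366 + 8) = 1/((1/366)*432 + 8) = 1/(72/61 + 8) = 1/(560/61) = 61/560 ≈ 0.10893)
-(-1)*u = -(-1)*61/560 = -1*(-61/560) = 61/560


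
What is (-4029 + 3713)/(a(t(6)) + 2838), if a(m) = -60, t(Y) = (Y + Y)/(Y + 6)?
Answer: -158/1389 ≈ -0.11375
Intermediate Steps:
t(Y) = 2*Y/(6 + Y) (t(Y) = (2*Y)/(6 + Y) = 2*Y/(6 + Y))
(-4029 + 3713)/(a(t(6)) + 2838) = (-4029 + 3713)/(-60 + 2838) = -316/2778 = -316*1/2778 = -158/1389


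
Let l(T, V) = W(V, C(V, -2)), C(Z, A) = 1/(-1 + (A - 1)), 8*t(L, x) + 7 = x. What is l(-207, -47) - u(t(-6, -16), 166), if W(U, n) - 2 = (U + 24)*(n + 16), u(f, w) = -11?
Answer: -1397/4 ≈ -349.25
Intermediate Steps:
t(L, x) = -7/8 + x/8
C(Z, A) = 1/(-2 + A) (C(Z, A) = 1/(-1 + (-1 + A)) = 1/(-2 + A))
W(U, n) = 2 + (16 + n)*(24 + U) (W(U, n) = 2 + (U + 24)*(n + 16) = 2 + (24 + U)*(16 + n) = 2 + (16 + n)*(24 + U))
l(T, V) = 380 + 63*V/4 (l(T, V) = 386 + 16*V + 24/(-2 - 2) + V/(-2 - 2) = 386 + 16*V + 24/(-4) + V/(-4) = 386 + 16*V + 24*(-¼) + V*(-¼) = 386 + 16*V - 6 - V/4 = 380 + 63*V/4)
l(-207, -47) - u(t(-6, -16), 166) = (380 + (63/4)*(-47)) - 1*(-11) = (380 - 2961/4) + 11 = -1441/4 + 11 = -1397/4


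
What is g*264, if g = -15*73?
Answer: -289080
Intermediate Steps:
g = -1095
g*264 = -1095*264 = -289080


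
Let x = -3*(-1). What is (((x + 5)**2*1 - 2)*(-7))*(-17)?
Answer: 7378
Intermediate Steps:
x = 3
(((x + 5)**2*1 - 2)*(-7))*(-17) = (((3 + 5)**2*1 - 2)*(-7))*(-17) = ((8**2*1 - 2)*(-7))*(-17) = ((64*1 - 2)*(-7))*(-17) = ((64 - 2)*(-7))*(-17) = (62*(-7))*(-17) = -434*(-17) = 7378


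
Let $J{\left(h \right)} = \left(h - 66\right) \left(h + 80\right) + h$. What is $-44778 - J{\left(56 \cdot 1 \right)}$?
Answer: $-43474$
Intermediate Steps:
$J{\left(h \right)} = h + \left(-66 + h\right) \left(80 + h\right)$ ($J{\left(h \right)} = \left(-66 + h\right) \left(80 + h\right) + h = h + \left(-66 + h\right) \left(80 + h\right)$)
$-44778 - J{\left(56 \cdot 1 \right)} = -44778 - \left(-5280 + \left(56 \cdot 1\right)^{2} + 15 \cdot 56 \cdot 1\right) = -44778 - \left(-5280 + 56^{2} + 15 \cdot 56\right) = -44778 - \left(-5280 + 3136 + 840\right) = -44778 - -1304 = -44778 + 1304 = -43474$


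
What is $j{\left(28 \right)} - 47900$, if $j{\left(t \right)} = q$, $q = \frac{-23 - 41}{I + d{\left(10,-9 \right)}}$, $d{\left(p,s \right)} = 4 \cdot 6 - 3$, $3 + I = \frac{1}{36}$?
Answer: $- \frac{31089404}{649} \approx -47904.0$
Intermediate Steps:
$I = - \frac{107}{36}$ ($I = -3 + \frac{1}{36} = - \frac{107}{36} \approx -2.9722$)
$d{\left(p,s \right)} = 21$ ($d{\left(p,s \right)} = 24 - 3 = 21$)
$q = - \frac{2304}{649}$ ($q = \frac{-23 - 41}{- \frac{107}{36} + 21} = - \frac{64}{\frac{649}{36}} = \left(-64\right) \frac{36}{649} = - \frac{2304}{649} \approx -3.5501$)
$j{\left(t \right)} = - \frac{2304}{649}$
$j{\left(28 \right)} - 47900 = - \frac{2304}{649} - 47900 = - \frac{31089404}{649}$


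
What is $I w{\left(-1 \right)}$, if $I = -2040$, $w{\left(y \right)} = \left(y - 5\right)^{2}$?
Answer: $-73440$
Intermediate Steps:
$w{\left(y \right)} = \left(-5 + y\right)^{2}$
$I w{\left(-1 \right)} = - 2040 \left(-5 - 1\right)^{2} = - 2040 \left(-6\right)^{2} = \left(-2040\right) 36 = -73440$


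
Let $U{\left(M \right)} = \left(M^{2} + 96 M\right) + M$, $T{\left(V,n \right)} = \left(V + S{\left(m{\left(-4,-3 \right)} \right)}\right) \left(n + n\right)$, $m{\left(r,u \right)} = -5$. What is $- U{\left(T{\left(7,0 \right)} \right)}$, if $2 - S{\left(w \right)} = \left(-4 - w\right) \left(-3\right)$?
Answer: $0$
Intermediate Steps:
$S{\left(w \right)} = -10 - 3 w$ ($S{\left(w \right)} = 2 - \left(-4 - w\right) \left(-3\right) = 2 - \left(12 + 3 w\right) = -10 - 3 w$)
$T{\left(V,n \right)} = 2 n \left(5 + V\right)$ ($T{\left(V,n \right)} = \left(V - -5\right) \left(n + n\right) = \left(V + \left(-10 + 15\right)\right) 2 n = \left(V + 5\right) 2 n = \left(5 + V\right) 2 n = 2 n \left(5 + V\right)$)
$U{\left(M \right)} = M^{2} + 97 M$
$- U{\left(T{\left(7,0 \right)} \right)} = - 2 \cdot 0 \left(5 + 7\right) \left(97 + 2 \cdot 0 \left(5 + 7\right)\right) = - 2 \cdot 0 \cdot 12 \left(97 + 2 \cdot 0 \cdot 12\right) = - 0 \left(97 + 0\right) = - 0 \cdot 97 = \left(-1\right) 0 = 0$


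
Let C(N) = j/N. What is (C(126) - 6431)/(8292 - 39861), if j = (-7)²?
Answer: 115751/568242 ≈ 0.20370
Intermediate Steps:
j = 49
C(N) = 49/N
(C(126) - 6431)/(8292 - 39861) = (49/126 - 6431)/(8292 - 39861) = (49*(1/126) - 6431)/(-31569) = (7/18 - 6431)*(-1/31569) = -115751/18*(-1/31569) = 115751/568242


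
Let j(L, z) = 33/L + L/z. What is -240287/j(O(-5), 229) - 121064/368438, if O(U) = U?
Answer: 50683459373061/1396748458 ≈ 36287.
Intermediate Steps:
-240287/j(O(-5), 229) - 121064/368438 = -240287/(33/(-5) - 5/229) - 121064/368438 = -240287/(33*(-⅕) - 5*1/229) - 121064*1/368438 = -240287/(-33/5 - 5/229) - 60532/184219 = -240287/(-7582/1145) - 60532/184219 = -240287*(-1145/7582) - 60532/184219 = 275128615/7582 - 60532/184219 = 50683459373061/1396748458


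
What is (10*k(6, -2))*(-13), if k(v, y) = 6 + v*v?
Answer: -5460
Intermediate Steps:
k(v, y) = 6 + v**2
(10*k(6, -2))*(-13) = (10*(6 + 6**2))*(-13) = (10*(6 + 36))*(-13) = (10*42)*(-13) = 420*(-13) = -5460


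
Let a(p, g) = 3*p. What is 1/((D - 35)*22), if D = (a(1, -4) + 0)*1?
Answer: -1/704 ≈ -0.0014205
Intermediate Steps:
D = 3 (D = (3*1 + 0)*1 = (3 + 0)*1 = 3*1 = 3)
1/((D - 35)*22) = 1/((3 - 35)*22) = 1/(-32*22) = 1/(-704) = -1/704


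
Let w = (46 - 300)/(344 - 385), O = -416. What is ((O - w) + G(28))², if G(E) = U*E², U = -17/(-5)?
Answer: 211506170404/42025 ≈ 5.0329e+6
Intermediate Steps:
U = 17/5 (U = -17*(-⅕) = 17/5 ≈ 3.4000)
w = 254/41 (w = -254/(-41) = -254*(-1/41) = 254/41 ≈ 6.1951)
G(E) = 17*E²/5
((O - w) + G(28))² = ((-416 - 1*254/41) + (17/5)*28²)² = ((-416 - 254/41) + (17/5)*784)² = (-17310/41 + 13328/5)² = (459898/205)² = 211506170404/42025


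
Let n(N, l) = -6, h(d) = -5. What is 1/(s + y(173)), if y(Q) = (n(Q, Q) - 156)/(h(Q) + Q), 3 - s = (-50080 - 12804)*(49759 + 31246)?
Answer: 28/142629715817 ≈ 1.9631e-10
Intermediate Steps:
s = 5093918423 (s = 3 - (-50080 - 12804)*(49759 + 31246) = 3 - (-62884)*81005 = 3 - 1*(-5093918420) = 3 + 5093918420 = 5093918423)
y(Q) = -162/(-5 + Q) (y(Q) = (-6 - 156)/(-5 + Q) = -162/(-5 + Q))
1/(s + y(173)) = 1/(5093918423 - 162/(-5 + 173)) = 1/(5093918423 - 162/168) = 1/(5093918423 - 162*1/168) = 1/(5093918423 - 27/28) = 1/(142629715817/28) = 28/142629715817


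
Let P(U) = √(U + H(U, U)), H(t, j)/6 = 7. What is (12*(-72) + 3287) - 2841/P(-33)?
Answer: 1476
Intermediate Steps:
H(t, j) = 42 (H(t, j) = 6*7 = 42)
P(U) = √(42 + U) (P(U) = √(U + 42) = √(42 + U))
(12*(-72) + 3287) - 2841/P(-33) = (12*(-72) + 3287) - 2841/√(42 - 33) = (-864 + 3287) - 2841/(√9) = 2423 - 2841/3 = 2423 - 2841*⅓ = 2423 - 947 = 1476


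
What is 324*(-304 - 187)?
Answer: -159084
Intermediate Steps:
324*(-304 - 187) = 324*(-491) = -159084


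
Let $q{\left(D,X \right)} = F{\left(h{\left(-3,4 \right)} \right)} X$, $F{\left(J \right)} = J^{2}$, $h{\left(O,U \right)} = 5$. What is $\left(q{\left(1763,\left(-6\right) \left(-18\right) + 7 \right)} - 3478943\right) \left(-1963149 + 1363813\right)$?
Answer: $2083332690848$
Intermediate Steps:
$q{\left(D,X \right)} = 25 X$ ($q{\left(D,X \right)} = 5^{2} X = 25 X$)
$\left(q{\left(1763,\left(-6\right) \left(-18\right) + 7 \right)} - 3478943\right) \left(-1963149 + 1363813\right) = \left(25 \left(\left(-6\right) \left(-18\right) + 7\right) - 3478943\right) \left(-1963149 + 1363813\right) = \left(25 \left(108 + 7\right) - 3478943\right) \left(-599336\right) = \left(25 \cdot 115 - 3478943\right) \left(-599336\right) = \left(2875 - 3478943\right) \left(-599336\right) = \left(-3476068\right) \left(-599336\right) = 2083332690848$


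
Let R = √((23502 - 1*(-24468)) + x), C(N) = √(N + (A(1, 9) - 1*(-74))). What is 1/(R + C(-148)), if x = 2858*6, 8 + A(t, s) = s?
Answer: 1/(√65118 + I*√73) ≈ 0.0039144 - 0.00013106*I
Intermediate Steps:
A(t, s) = -8 + s
x = 17148
C(N) = √(75 + N) (C(N) = √(N + ((-8 + 9) - 1*(-74))) = √(N + (1 + 74)) = √(N + 75) = √(75 + N))
R = √65118 (R = √((23502 - 1*(-24468)) + 17148) = √((23502 + 24468) + 17148) = √(47970 + 17148) = √65118 ≈ 255.18)
1/(R + C(-148)) = 1/(√65118 + √(75 - 148)) = 1/(√65118 + √(-73)) = 1/(√65118 + I*√73)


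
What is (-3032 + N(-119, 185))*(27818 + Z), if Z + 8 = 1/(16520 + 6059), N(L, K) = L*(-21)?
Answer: -334682421203/22579 ≈ -1.4823e+7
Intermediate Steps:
N(L, K) = -21*L
Z = -180631/22579 (Z = -8 + 1/(16520 + 6059) = -8 + 1/22579 = -180631/22579 ≈ -8.0000)
(-3032 + N(-119, 185))*(27818 + Z) = (-3032 - 21*(-119))*(27818 - 180631/22579) = (-3032 + 2499)*(627921991/22579) = -533*627921991/22579 = -334682421203/22579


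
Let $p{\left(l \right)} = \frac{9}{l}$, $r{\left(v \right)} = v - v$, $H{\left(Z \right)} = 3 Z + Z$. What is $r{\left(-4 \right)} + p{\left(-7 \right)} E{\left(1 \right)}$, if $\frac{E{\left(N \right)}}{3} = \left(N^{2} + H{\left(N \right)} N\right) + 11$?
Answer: $- \frac{432}{7} \approx -61.714$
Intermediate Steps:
$H{\left(Z \right)} = 4 Z$
$r{\left(v \right)} = 0$
$E{\left(N \right)} = 33 + 15 N^{2}$ ($E{\left(N \right)} = 3 \left(\left(N^{2} + 4 N N\right) + 11\right) = 3 \left(\left(N^{2} + 4 N^{2}\right) + 11\right) = 3 \left(5 N^{2} + 11\right) = 3 \left(11 + 5 N^{2}\right) = 33 + 15 N^{2}$)
$r{\left(-4 \right)} + p{\left(-7 \right)} E{\left(1 \right)} = 0 + \frac{9}{-7} \left(33 + 15 \cdot 1^{2}\right) = 0 + 9 \left(- \frac{1}{7}\right) \left(33 + 15 \cdot 1\right) = 0 - \frac{9 \left(33 + 15\right)}{7} = 0 - \frac{432}{7} = - \frac{432}{7}$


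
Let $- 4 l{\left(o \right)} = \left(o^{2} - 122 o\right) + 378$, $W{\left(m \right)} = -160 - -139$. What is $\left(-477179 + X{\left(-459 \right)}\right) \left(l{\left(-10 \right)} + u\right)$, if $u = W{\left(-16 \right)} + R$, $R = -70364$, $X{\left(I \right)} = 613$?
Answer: $33745400177$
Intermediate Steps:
$W{\left(m \right)} = -21$ ($W{\left(m \right)} = -160 + 139 = -21$)
$l{\left(o \right)} = - \frac{189}{2} - \frac{o^{2}}{4} + \frac{61 o}{2}$ ($l{\left(o \right)} = - \frac{\left(o^{2} - 122 o\right) + 378}{4} = - \frac{378 + o^{2} - 122 o}{4} = - \frac{189}{2} - \frac{o^{2}}{4} + \frac{61 o}{2}$)
$u = -70385$ ($u = -21 - 70364 = -70385$)
$\left(-477179 + X{\left(-459 \right)}\right) \left(l{\left(-10 \right)} + u\right) = \left(-477179 + 613\right) \left(\left(- \frac{189}{2} - \frac{\left(-10\right)^{2}}{4} + \frac{61}{2} \left(-10\right)\right) - 70385\right) = - 476566 \left(\left(- \frac{189}{2} - 25 - 305\right) - 70385\right) = - 476566 \left(- \frac{849}{2} - 70385\right) = \left(-476566\right) \left(- \frac{141619}{2}\right) = 33745400177$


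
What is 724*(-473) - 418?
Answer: -342870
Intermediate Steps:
724*(-473) - 418 = -342452 - 418 = -342870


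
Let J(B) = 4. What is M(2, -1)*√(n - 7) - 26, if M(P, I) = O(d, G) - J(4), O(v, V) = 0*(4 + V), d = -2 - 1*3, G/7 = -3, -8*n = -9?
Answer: -26 - I*√94 ≈ -26.0 - 9.6954*I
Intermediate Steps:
n = 9/8 (n = -⅛*(-9) = 9/8 ≈ 1.1250)
G = -21 (G = 7*(-3) = -21)
d = -5 (d = -2 - 3 = -5)
O(v, V) = 0
M(P, I) = -4 (M(P, I) = 0 - 1*4 = 0 - 4 = -4)
M(2, -1)*√(n - 7) - 26 = -4*√(9/8 - 7) - 26 = -I*√94 - 26 = -26 - I*√94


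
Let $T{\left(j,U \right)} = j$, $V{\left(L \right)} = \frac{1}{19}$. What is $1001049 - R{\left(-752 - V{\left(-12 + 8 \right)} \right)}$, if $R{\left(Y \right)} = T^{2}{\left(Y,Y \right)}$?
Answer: $\frac{157203168}{361} \approx 4.3547 \cdot 10^{5}$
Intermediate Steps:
$V{\left(L \right)} = \frac{1}{19}$
$R{\left(Y \right)} = Y^{2}$
$1001049 - R{\left(-752 - V{\left(-12 + 8 \right)} \right)} = 1001049 - \left(-752 - \frac{1}{19}\right)^{2} = 1001049 - \left(- \frac{14289}{19}\right)^{2} = 1001049 - \frac{204175521}{361} = \frac{157203168}{361}$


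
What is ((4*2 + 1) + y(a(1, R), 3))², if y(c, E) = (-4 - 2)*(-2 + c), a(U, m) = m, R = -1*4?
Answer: 2025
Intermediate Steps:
R = -4
y(c, E) = 12 - 6*c (y(c, E) = -6*(-2 + c) = 12 - 6*c)
((4*2 + 1) + y(a(1, R), 3))² = ((4*2 + 1) + (12 - 6*(-4)))² = ((8 + 1) + (12 + 24))² = (9 + 36)² = 45² = 2025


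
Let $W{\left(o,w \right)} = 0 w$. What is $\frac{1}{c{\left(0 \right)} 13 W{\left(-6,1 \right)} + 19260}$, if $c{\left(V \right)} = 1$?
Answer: $\frac{1}{19260} \approx 5.1921 \cdot 10^{-5}$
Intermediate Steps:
$W{\left(o,w \right)} = 0$
$\frac{1}{c{\left(0 \right)} 13 W{\left(-6,1 \right)} + 19260} = \frac{1}{1 \cdot 13 \cdot 0 + 19260} = \frac{1}{13 \cdot 0 + 19260} = \frac{1}{0 + 19260} = \frac{1}{19260}$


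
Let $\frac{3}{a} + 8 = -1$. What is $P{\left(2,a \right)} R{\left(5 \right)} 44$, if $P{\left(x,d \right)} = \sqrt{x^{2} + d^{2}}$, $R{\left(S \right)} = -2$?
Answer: $- \frac{88 \sqrt{37}}{3} \approx -178.43$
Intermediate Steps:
$a = - \frac{1}{3}$ ($a = \frac{3}{-8 - 1} = \frac{3}{-9} = 3 \left(- \frac{1}{9}\right) = - \frac{1}{3} \approx -0.33333$)
$P{\left(x,d \right)} = \sqrt{d^{2} + x^{2}}$
$P{\left(2,a \right)} R{\left(5 \right)} 44 = \sqrt{\left(- \frac{1}{3}\right)^{2} + 2^{2}} \left(-2\right) 44 = \sqrt{\frac{1}{9} + 4} \left(-2\right) 44 = \sqrt{\frac{37}{9}} \left(-2\right) 44 = \frac{\sqrt{37}}{3} \left(-2\right) 44 = - \frac{2 \sqrt{37}}{3} \cdot 44 = - \frac{88 \sqrt{37}}{3}$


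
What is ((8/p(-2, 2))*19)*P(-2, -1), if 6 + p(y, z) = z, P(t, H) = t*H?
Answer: -76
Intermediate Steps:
P(t, H) = H*t
p(y, z) = -6 + z
((8/p(-2, 2))*19)*P(-2, -1) = ((8/(-6 + 2))*19)*(-1*(-2)) = ((8/(-4))*19)*2 = ((8*(-¼))*19)*2 = -2*19*2 = -38*2 = -76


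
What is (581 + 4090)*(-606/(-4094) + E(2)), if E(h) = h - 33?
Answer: -294992334/2047 ≈ -1.4411e+5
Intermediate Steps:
E(h) = -33 + h
(581 + 4090)*(-606/(-4094) + E(2)) = (581 + 4090)*(-606/(-4094) + (-33 + 2)) = 4671*(-606*(-1/4094) - 31) = 4671*(303/2047 - 31) = 4671*(-63154/2047) = -294992334/2047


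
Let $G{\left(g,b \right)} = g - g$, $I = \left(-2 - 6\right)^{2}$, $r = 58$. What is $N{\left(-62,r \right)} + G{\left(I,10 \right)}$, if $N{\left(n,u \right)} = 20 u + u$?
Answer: $1218$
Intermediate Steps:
$N{\left(n,u \right)} = 21 u$
$I = 64$ ($I = \left(-8\right)^{2} = 64$)
$G{\left(g,b \right)} = 0$
$N{\left(-62,r \right)} + G{\left(I,10 \right)} = 21 \cdot 58 + 0 = 1218 + 0 = 1218$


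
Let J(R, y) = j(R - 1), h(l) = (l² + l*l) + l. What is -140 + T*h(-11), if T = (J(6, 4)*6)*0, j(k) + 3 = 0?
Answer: -140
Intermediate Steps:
j(k) = -3 (j(k) = -3 + 0 = -3)
h(l) = l + 2*l² (h(l) = (l² + l²) + l = 2*l² + l = l + 2*l²)
J(R, y) = -3
T = 0 (T = -3*6*0 = -18*0 = 0)
-140 + T*h(-11) = -140 + 0*(-11*(1 + 2*(-11))) = -140 + 0*(-11*(1 - 22)) = -140 + 0*(-11*(-21)) = -140 + 0*231 = -140 + 0 = -140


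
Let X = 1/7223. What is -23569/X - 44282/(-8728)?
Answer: -742922480727/4364 ≈ -1.7024e+8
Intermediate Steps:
X = 1/7223 ≈ 0.00013845
-23569/X - 44282/(-8728) = -23569/1/7223 - 44282/(-8728) = -23569*7223 - 44282*(-1/8728) = -170238887 + 22141/4364 = -742922480727/4364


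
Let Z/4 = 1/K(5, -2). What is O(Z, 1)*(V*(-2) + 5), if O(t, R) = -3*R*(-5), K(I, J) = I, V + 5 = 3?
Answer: 135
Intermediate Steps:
V = -2 (V = -5 + 3 = -2)
Z = ⅘ (Z = 4/5 = 4*(⅕) = ⅘ ≈ 0.80000)
O(t, R) = 15*R
O(Z, 1)*(V*(-2) + 5) = (15*1)*(-2*(-2) + 5) = 15*(4 + 5) = 15*9 = 135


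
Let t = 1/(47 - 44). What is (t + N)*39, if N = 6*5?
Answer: 1183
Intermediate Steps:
N = 30
t = ⅓ (t = 1/3 = ⅓ ≈ 0.33333)
(t + N)*39 = (⅓ + 30)*39 = (91/3)*39 = 1183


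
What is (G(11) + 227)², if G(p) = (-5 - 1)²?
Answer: 69169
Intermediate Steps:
G(p) = 36 (G(p) = (-6)² = 36)
(G(11) + 227)² = (36 + 227)² = 263² = 69169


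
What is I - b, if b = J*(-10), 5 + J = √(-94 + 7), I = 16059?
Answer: 16009 + 10*I*√87 ≈ 16009.0 + 93.274*I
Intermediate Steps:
J = -5 + I*√87 (J = -5 + √(-94 + 7) = -5 + √(-87) = -5 + I*√87 ≈ -5.0 + 9.3274*I)
b = 50 - 10*I*√87 (b = (-5 + I*√87)*(-10) = 50 - 10*I*√87 ≈ 50.0 - 93.274*I)
I - b = 16059 - (50 - 10*I*√87) = 16059 + (-50 + 10*I*√87) = 16009 + 10*I*√87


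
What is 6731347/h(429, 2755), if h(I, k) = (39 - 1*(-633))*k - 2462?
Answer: 6731347/1848898 ≈ 3.6407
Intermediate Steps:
h(I, k) = -2462 + 672*k (h(I, k) = (39 + 633)*k - 2462 = 672*k - 2462 = -2462 + 672*k)
6731347/h(429, 2755) = 6731347/(-2462 + 672*2755) = 6731347/(-2462 + 1851360) = 6731347/1848898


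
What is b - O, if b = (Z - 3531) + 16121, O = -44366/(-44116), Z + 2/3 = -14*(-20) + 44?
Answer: 854460371/66174 ≈ 12912.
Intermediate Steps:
Z = 970/3 (Z = -2/3 + (-14*(-20) + 44) = -2/3 + (280 + 44) = -2/3 + 324 = 970/3 ≈ 323.33)
O = 22183/22058 (O = -44366*(-1/44116) = 22183/22058 ≈ 1.0057)
b = 38740/3 (b = (970/3 - 3531) + 16121 = -9623/3 + 16121 = 38740/3 ≈ 12913.)
b - O = 38740/3 - 1*22183/22058 = 38740/3 - 22183/22058 = 854460371/66174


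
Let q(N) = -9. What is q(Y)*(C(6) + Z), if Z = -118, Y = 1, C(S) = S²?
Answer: 738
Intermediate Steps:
q(Y)*(C(6) + Z) = -9*(6² - 118) = -9*(36 - 118) = -9*(-82) = 738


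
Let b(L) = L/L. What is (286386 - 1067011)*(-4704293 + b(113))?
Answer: 3672287942500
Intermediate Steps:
b(L) = 1
(286386 - 1067011)*(-4704293 + b(113)) = (286386 - 1067011)*(-4704293 + 1) = -780625*(-4704292) = 3672287942500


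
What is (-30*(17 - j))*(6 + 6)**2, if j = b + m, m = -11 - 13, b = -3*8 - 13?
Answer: -336960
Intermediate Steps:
b = -37 (b = -24 - 13 = -37)
m = -24
j = -61 (j = -37 - 24 = -61)
(-30*(17 - j))*(6 + 6)**2 = (-30*(17 - 1*(-61)))*(6 + 6)**2 = -30*(17 + 61)*12**2 = -30*78*144 = -2340*144 = -336960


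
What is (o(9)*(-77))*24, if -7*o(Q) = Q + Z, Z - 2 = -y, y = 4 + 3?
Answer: 1056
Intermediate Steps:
y = 7
Z = -5 (Z = 2 - 1*7 = 2 - 7 = -5)
o(Q) = 5/7 - Q/7 (o(Q) = -(Q - 5)/7 = -(-5 + Q)/7 = 5/7 - Q/7)
(o(9)*(-77))*24 = ((5/7 - ⅐*9)*(-77))*24 = ((5/7 - 9/7)*(-77))*24 = -4/7*(-77)*24 = 44*24 = 1056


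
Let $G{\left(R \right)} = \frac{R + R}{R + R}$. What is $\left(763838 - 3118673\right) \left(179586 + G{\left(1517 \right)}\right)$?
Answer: $-422897753145$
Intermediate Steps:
$G{\left(R \right)} = 1$ ($G{\left(R \right)} = \frac{2 R}{2 R} = 2 R \frac{1}{2 R} = 1$)
$\left(763838 - 3118673\right) \left(179586 + G{\left(1517 \right)}\right) = \left(763838 - 3118673\right) \left(179586 + 1\right) = \left(-2354835\right) 179587 = -422897753145$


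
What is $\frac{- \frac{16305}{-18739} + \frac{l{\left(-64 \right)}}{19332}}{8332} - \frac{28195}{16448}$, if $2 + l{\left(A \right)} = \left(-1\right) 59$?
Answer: $- \frac{5318610820137527}{3102884240275008} \approx -1.7141$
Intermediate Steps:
$l{\left(A \right)} = -61$ ($l{\left(A \right)} = -2 - 59 = -61$)
$\frac{- \frac{16305}{-18739} + \frac{l{\left(-64 \right)}}{19332}}{8332} - \frac{28195}{16448} = \frac{- \frac{16305}{-18739} - \frac{61}{19332}}{8332} - \frac{28195}{16448} = \left(\left(-16305\right) \left(- \frac{1}{18739}\right) - \frac{61}{19332}\right) \frac{1}{8332} - \frac{28195}{16448} = \left(\frac{16305}{18739} - \frac{61}{19332}\right) \frac{1}{8332} - \frac{28195}{16448} = \frac{314065181}{362262348} \cdot \frac{1}{8332} - \frac{28195}{16448} = \frac{314065181}{3018369883536} - \frac{28195}{16448} = - \frac{5318610820137527}{3102884240275008}$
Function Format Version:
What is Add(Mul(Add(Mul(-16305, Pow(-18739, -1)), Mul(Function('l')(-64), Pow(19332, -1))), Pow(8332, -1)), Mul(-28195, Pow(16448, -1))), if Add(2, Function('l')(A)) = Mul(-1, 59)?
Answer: Rational(-5318610820137527, 3102884240275008) ≈ -1.7141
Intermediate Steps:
Function('l')(A) = -61 (Function('l')(A) = Add(-2, Mul(-1, 59)) = Add(-2, -59) = -61)
Add(Mul(Add(Mul(-16305, Pow(-18739, -1)), Mul(Function('l')(-64), Pow(19332, -1))), Pow(8332, -1)), Mul(-28195, Pow(16448, -1))) = Add(Mul(Add(Mul(-16305, Pow(-18739, -1)), Mul(-61, Pow(19332, -1))), Pow(8332, -1)), Mul(-28195, Pow(16448, -1))) = Add(Mul(Add(Mul(-16305, Rational(-1, 18739)), Mul(-61, Rational(1, 19332))), Rational(1, 8332)), Mul(-28195, Rational(1, 16448))) = Add(Mul(Add(Rational(16305, 18739), Rational(-61, 19332)), Rational(1, 8332)), Rational(-28195, 16448)) = Add(Mul(Rational(314065181, 362262348), Rational(1, 8332)), Rational(-28195, 16448)) = Add(Rational(314065181, 3018369883536), Rational(-28195, 16448)) = Rational(-5318610820137527, 3102884240275008)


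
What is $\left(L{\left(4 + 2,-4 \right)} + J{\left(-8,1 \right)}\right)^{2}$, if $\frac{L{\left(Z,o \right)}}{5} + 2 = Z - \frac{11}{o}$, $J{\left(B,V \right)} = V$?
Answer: $\frac{19321}{16} \approx 1207.6$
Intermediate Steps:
$L{\left(Z,o \right)} = -10 - \frac{55}{o} + 5 Z$ ($L{\left(Z,o \right)} = -10 + 5 \left(Z - \frac{11}{o}\right) = -10 + \left(- \frac{55}{o} + 5 Z\right) = -10 - \frac{55}{o} + 5 Z$)
$\left(L{\left(4 + 2,-4 \right)} + J{\left(-8,1 \right)}\right)^{2} = \left(\left(-10 - \frac{55}{-4} + 5 \left(4 + 2\right)\right) + 1\right)^{2} = \left(\left(-10 - - \frac{55}{4} + 5 \cdot 6\right) + 1\right)^{2} = \left(\left(-10 + \frac{55}{4} + 30\right) + 1\right)^{2} = \left(\frac{135}{4} + 1\right)^{2} = \left(\frac{139}{4}\right)^{2} = \frac{19321}{16}$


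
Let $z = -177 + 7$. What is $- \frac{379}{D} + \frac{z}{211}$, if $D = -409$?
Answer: $\frac{10439}{86299} \approx 0.12096$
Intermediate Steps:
$z = -170$
$- \frac{379}{D} + \frac{z}{211} = - \frac{379}{-409} - \frac{170}{211} = \left(-379\right) \left(- \frac{1}{409}\right) - \frac{170}{211} = \frac{379}{409} - \frac{170}{211} = \frac{10439}{86299}$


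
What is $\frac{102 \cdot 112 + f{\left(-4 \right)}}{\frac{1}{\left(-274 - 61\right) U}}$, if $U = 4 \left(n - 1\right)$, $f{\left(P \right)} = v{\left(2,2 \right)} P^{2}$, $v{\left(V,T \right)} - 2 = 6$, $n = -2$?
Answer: $46439040$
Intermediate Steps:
$v{\left(V,T \right)} = 8$ ($v{\left(V,T \right)} = 2 + 6 = 8$)
$f{\left(P \right)} = 8 P^{2}$
$U = -12$ ($U = 4 \left(-2 - 1\right) = 4 \left(-3\right) = -12$)
$\frac{102 \cdot 112 + f{\left(-4 \right)}}{\frac{1}{\left(-274 - 61\right) U}} = \frac{102 \cdot 112 + 8 \left(-4\right)^{2}}{\frac{1}{\left(-274 - 61\right) \left(-12\right)}} = \frac{11424 + 8 \cdot 16}{\frac{1}{\left(-335\right) \left(-12\right)}} = \frac{11424 + 128}{\frac{1}{4020}} = 11552 \frac{1}{\frac{1}{4020}} = 11552 \cdot 4020 = 46439040$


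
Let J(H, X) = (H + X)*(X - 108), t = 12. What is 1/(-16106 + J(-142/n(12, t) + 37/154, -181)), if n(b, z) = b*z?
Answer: 5544/201904447 ≈ 2.7459e-5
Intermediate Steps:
J(H, X) = (-108 + X)*(H + X) (J(H, X) = (H + X)*(-108 + X) = (-108 + X)*(H + X))
1/(-16106 + J(-142/n(12, t) + 37/154, -181)) = 1/(-16106 + ((-181)**2 - 108*(-142/(12*12) + 37/154) - 108*(-181) + (-142/(12*12) + 37/154)*(-181))) = 1/(-16106 + (32761 - 108*(-142/144 + 37*(1/154)) + 19548 + (-142/144 + 37*(1/154))*(-181))) = 1/(-16106 + (32761 - 108*(-142*1/144 + 37/154) + 19548 + (-142*1/144 + 37/154)*(-181))) = 1/(-16106 + (32761 - 108*(-71/72 + 37/154) + 19548 + (-71/72 + 37/154)*(-181))) = 1/(-16106 + (32761 - 108*(-4135/5544) + 19548 - 4135/5544*(-181))) = 1/(-16106 + (32761 + 12405/154 + 19548 + 748435/5544)) = 1/(-16106 + 291196111/5544) = 1/(201904447/5544) = 5544/201904447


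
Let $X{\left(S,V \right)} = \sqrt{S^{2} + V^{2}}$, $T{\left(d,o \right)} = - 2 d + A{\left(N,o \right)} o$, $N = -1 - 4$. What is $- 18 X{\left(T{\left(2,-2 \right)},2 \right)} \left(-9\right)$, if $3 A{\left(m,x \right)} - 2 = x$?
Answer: $324 \sqrt{5} \approx 724.49$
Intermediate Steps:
$N = -5$
$A{\left(m,x \right)} = \frac{2}{3} + \frac{x}{3}$
$T{\left(d,o \right)} = - 2 d + o \left(\frac{2}{3} + \frac{o}{3}\right)$ ($T{\left(d,o \right)} = - 2 d + \left(\frac{2}{3} + \frac{o}{3}\right) o = - 2 d + o \left(\frac{2}{3} + \frac{o}{3}\right)$)
$- 18 X{\left(T{\left(2,-2 \right)},2 \right)} \left(-9\right) = - 18 \sqrt{\left(\left(-2\right) 2 + \frac{1}{3} \left(-2\right) \left(2 - 2\right)\right)^{2} + 2^{2}} \left(-9\right) = - 18 \sqrt{\left(-4 + \frac{1}{3} \left(-2\right) 0\right)^{2} + 4} \left(-9\right) = - 18 \sqrt{\left(-4 + 0\right)^{2} + 4} \left(-9\right) = - 18 \sqrt{\left(-4\right)^{2} + 4} \left(-9\right) = - 18 \sqrt{16 + 4} \left(-9\right) = - 18 \sqrt{20} \left(-9\right) = - 18 \cdot 2 \sqrt{5} \left(-9\right) = - 36 \sqrt{5} \left(-9\right) = 324 \sqrt{5}$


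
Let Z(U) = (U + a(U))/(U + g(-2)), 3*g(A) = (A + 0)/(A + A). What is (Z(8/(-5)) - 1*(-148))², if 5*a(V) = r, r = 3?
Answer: 40883236/1849 ≈ 22111.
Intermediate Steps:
a(V) = ⅗ (a(V) = (⅕)*3 = ⅗)
g(A) = ⅙ (g(A) = ((A + 0)/(A + A))/3 = (A/((2*A)))/3 = (A*(1/(2*A)))/3 = (⅓)*(½) = ⅙)
Z(U) = (⅗ + U)/(⅙ + U) (Z(U) = (U + ⅗)/(U + ⅙) = (⅗ + U)/(⅙ + U))
(Z(8/(-5)) - 1*(-148))² = (6*(3 + 5*(8/(-5)))/(5*(1 + 6*(8/(-5)))) - 1*(-148))² = (6*(3 + 5*(8*(-⅕)))/(5*(1 + 6*(8*(-⅕)))) + 148)² = (6*(3 + 5*(-8/5))/(5*(1 + 6*(-8/5))) + 148)² = (6*(3 - 8)/(5*(1 - 48/5)) + 148)² = ((6/5)*(-5)/(-43/5) + 148)² = ((6/5)*(-5/43)*(-5) + 148)² = (30/43 + 148)² = (6394/43)² = 40883236/1849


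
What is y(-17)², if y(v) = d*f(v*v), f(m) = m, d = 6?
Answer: 3006756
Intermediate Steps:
y(v) = 6*v² (y(v) = 6*(v*v) = 6*v²)
y(-17)² = (6*(-17)²)² = (6*289)² = 1734² = 3006756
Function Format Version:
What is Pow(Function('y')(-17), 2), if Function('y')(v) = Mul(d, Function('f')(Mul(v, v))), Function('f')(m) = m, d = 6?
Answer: 3006756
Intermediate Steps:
Function('y')(v) = Mul(6, Pow(v, 2)) (Function('y')(v) = Mul(6, Mul(v, v)) = Mul(6, Pow(v, 2)))
Pow(Function('y')(-17), 2) = Pow(Mul(6, Pow(-17, 2)), 2) = Pow(Mul(6, 289), 2) = Pow(1734, 2) = 3006756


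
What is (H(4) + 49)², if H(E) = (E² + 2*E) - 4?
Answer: 4761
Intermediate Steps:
H(E) = -4 + E² + 2*E
(H(4) + 49)² = ((-4 + 4² + 2*4) + 49)² = ((-4 + 16 + 8) + 49)² = (20 + 49)² = 69² = 4761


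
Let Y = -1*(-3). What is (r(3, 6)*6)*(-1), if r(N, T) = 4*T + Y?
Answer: -162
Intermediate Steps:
Y = 3
r(N, T) = 3 + 4*T (r(N, T) = 4*T + 3 = 3 + 4*T)
(r(3, 6)*6)*(-1) = ((3 + 4*6)*6)*(-1) = ((3 + 24)*6)*(-1) = (27*6)*(-1) = 162*(-1) = -162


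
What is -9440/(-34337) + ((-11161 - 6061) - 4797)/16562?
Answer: -599721123/568689394 ≈ -1.0546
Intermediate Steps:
-9440/(-34337) + ((-11161 - 6061) - 4797)/16562 = -9440*(-1/34337) + (-17222 - 4797)*(1/16562) = 9440/34337 - 22019*1/16562 = 9440/34337 - 22019/16562 = -599721123/568689394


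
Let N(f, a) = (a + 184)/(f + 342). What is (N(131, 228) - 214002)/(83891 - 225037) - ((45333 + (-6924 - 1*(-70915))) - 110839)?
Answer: 50622870202/33381029 ≈ 1516.5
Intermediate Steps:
N(f, a) = (184 + a)/(342 + f)
(N(131, 228) - 214002)/(83891 - 225037) - ((45333 + (-6924 - 1*(-70915))) - 110839) = ((184 + 228)/(342 + 131) - 214002)/(83891 - 225037) - ((45333 + (-6924 - 1*(-70915))) - 110839) = (412/473 - 214002)/(-141146) - ((45333 + (-6924 + 70915)) - 110839) = ((1/473)*412 - 214002)*(-1/141146) - ((45333 + 63991) - 110839) = (412/473 - 214002)*(-1/141146) - (109324 - 110839) = -101222534/473*(-1/141146) - 1*(-1515) = 50611267/33381029 + 1515 = 50622870202/33381029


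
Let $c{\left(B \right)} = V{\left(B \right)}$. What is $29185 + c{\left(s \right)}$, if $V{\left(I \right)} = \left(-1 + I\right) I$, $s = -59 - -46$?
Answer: $29367$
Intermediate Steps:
$s = -13$ ($s = -59 + 46 = -13$)
$V{\left(I \right)} = I \left(-1 + I\right)$
$c{\left(B \right)} = B \left(-1 + B\right)$
$29185 + c{\left(s \right)} = 29185 - 13 \left(-1 - 13\right) = 29185 - -182 = 29185 + 182 = 29367$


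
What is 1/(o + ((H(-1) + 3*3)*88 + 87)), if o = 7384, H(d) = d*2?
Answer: 1/8087 ≈ 0.00012366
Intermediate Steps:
H(d) = 2*d
1/(o + ((H(-1) + 3*3)*88 + 87)) = 1/(7384 + ((2*(-1) + 3*3)*88 + 87)) = 1/(7384 + ((-2 + 9)*88 + 87)) = 1/(7384 + (7*88 + 87)) = 1/(7384 + (616 + 87)) = 1/(7384 + 703) = 1/8087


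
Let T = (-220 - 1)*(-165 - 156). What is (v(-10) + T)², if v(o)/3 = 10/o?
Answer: 5032199844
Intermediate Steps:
T = 70941 (T = -221*(-321) = 70941)
v(o) = 30/o (v(o) = 3*(10/o) = 30/o)
(v(-10) + T)² = (30/(-10) + 70941)² = (30*(-⅒) + 70941)² = (-3 + 70941)² = 70938² = 5032199844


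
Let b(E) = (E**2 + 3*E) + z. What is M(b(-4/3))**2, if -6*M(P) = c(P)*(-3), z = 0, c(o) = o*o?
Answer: 40000/6561 ≈ 6.0966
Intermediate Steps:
c(o) = o**2
b(E) = E**2 + 3*E (b(E) = (E**2 + 3*E) + 0 = E**2 + 3*E)
M(P) = P**2/2 (M(P) = -P**2*(-3)/6 = -(-1)*P**2/2 = P**2/2)
M(b(-4/3))**2 = (((-4/3)*(3 - 4/3))**2/2)**2 = (((-4*1/3)*(3 - 4*1/3))**2/2)**2 = ((-4*(3 - 4/3)/3)**2/2)**2 = ((-4/3*5/3)**2/2)**2 = ((-20/9)**2/2)**2 = ((1/2)*(400/81))**2 = (200/81)**2 = 40000/6561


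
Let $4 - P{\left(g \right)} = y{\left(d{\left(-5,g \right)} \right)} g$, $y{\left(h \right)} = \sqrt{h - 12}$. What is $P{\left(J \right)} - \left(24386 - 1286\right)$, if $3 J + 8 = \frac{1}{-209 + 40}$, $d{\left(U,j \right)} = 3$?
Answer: $-23096 + \frac{1353 i}{169} \approx -23096.0 + 8.0059 i$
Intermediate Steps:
$y{\left(h \right)} = \sqrt{-12 + h}$
$J = - \frac{451}{169}$ ($J = - \frac{8}{3} + \frac{1}{3 \left(-209 + 40\right)} = - \frac{8}{3} + \frac{1}{3 \left(-169\right)} = - \frac{8}{3} + \frac{1}{3} \left(- \frac{1}{169}\right) = - \frac{8}{3} - \frac{1}{507} = - \frac{451}{169} \approx -2.6686$)
$P{\left(g \right)} = 4 - 3 i g$ ($P{\left(g \right)} = 4 - \sqrt{-12 + 3} g = 4 - \sqrt{-9} g = 4 - 3 i g$)
$P{\left(J \right)} - \left(24386 - 1286\right) = \left(4 - 3 i \left(- \frac{451}{169}\right)\right) - \left(24386 - 1286\right) = \left(4 + \frac{1353 i}{169}\right) - \left(24386 - 1286\right) = \left(4 + \frac{1353 i}{169}\right) - 23100 = -23096 + \frac{1353 i}{169}$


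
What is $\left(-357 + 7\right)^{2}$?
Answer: $122500$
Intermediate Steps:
$\left(-357 + 7\right)^{2} = \left(-350\right)^{2} = 122500$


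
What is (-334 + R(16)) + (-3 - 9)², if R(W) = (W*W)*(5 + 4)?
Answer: 2114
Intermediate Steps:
R(W) = 9*W² (R(W) = W²*9 = 9*W²)
(-334 + R(16)) + (-3 - 9)² = (-334 + 9*16²) + (-3 - 9)² = (-334 + 9*256) + (-12)² = (-334 + 2304) + 144 = 1970 + 144 = 2114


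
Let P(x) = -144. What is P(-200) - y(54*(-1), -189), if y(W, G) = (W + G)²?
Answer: -59193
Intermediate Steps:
y(W, G) = (G + W)²
P(-200) - y(54*(-1), -189) = -144 - (-189 + 54*(-1))² = -144 - (-189 - 54)² = -144 - 1*(-243)² = -144 - 1*59049 = -144 - 59049 = -59193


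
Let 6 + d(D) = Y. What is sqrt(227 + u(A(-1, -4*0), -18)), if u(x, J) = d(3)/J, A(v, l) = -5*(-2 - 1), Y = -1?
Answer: sqrt(8186)/6 ≈ 15.079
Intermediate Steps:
d(D) = -7 (d(D) = -6 - 1 = -7)
A(v, l) = 15 (A(v, l) = -5*(-3) = 15)
u(x, J) = -7/J
sqrt(227 + u(A(-1, -4*0), -18)) = sqrt(227 - 7/(-18)) = sqrt(227 - 7*(-1/18)) = sqrt(227 + 7/18) = sqrt(4093/18) = sqrt(8186)/6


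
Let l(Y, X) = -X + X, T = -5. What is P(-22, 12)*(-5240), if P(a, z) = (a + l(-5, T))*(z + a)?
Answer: -1152800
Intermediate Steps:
l(Y, X) = 0
P(a, z) = a*(a + z) (P(a, z) = (a + 0)*(z + a) = a*(a + z))
P(-22, 12)*(-5240) = -22*(-22 + 12)*(-5240) = -22*(-10)*(-5240) = 220*(-5240) = -1152800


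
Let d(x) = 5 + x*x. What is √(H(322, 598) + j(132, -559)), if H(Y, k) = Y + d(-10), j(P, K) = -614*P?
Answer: I*√80621 ≈ 283.94*I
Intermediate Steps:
d(x) = 5 + x²
H(Y, k) = 105 + Y (H(Y, k) = Y + (5 + (-10)²) = Y + (5 + 100) = Y + 105 = 105 + Y)
√(H(322, 598) + j(132, -559)) = √((105 + 322) - 614*132) = √(427 - 81048) = √(-80621) = I*√80621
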